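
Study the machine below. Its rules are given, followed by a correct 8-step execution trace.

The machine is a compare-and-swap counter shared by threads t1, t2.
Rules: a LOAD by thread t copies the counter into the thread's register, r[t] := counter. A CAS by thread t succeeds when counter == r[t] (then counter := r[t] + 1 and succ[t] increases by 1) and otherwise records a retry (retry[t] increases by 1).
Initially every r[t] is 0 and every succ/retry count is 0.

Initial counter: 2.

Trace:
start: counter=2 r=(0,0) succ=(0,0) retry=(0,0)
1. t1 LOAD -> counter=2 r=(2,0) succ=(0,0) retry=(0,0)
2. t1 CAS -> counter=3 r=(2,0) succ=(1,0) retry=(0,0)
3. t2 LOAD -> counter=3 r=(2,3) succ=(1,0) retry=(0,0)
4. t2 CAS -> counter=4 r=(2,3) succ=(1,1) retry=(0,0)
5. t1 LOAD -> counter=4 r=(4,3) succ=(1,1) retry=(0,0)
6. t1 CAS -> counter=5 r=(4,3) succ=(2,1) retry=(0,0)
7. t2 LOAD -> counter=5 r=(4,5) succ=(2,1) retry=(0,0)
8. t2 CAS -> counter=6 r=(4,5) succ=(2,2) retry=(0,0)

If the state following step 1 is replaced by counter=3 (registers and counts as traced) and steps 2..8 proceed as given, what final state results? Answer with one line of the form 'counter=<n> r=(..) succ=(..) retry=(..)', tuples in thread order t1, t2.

state after step 1 := counter=3 r=(2,0) succ=(0,0) retry=(0,0)
2. t1 CAS -> counter=3 r=(2,0) succ=(0,0) retry=(1,0)
3. t2 LOAD -> counter=3 r=(2,3) succ=(0,0) retry=(1,0)
4. t2 CAS -> counter=4 r=(2,3) succ=(0,1) retry=(1,0)
5. t1 LOAD -> counter=4 r=(4,3) succ=(0,1) retry=(1,0)
6. t1 CAS -> counter=5 r=(4,3) succ=(1,1) retry=(1,0)
7. t2 LOAD -> counter=5 r=(4,5) succ=(1,1) retry=(1,0)
8. t2 CAS -> counter=6 r=(4,5) succ=(1,2) retry=(1,0)

counter=6 r=(4,5) succ=(1,2) retry=(1,0)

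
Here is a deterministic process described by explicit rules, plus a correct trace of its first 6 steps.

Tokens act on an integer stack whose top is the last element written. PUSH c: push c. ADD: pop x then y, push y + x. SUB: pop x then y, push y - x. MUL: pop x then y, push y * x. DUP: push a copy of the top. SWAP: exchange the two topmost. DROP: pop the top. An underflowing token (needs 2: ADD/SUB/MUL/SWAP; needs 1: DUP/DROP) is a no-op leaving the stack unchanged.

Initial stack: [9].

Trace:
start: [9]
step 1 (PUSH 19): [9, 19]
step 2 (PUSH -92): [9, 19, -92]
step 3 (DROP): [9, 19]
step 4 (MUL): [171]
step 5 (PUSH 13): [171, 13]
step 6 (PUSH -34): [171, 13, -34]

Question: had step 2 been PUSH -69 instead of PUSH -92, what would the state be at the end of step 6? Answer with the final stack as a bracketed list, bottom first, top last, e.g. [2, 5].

(re-executing from step 2 with the substitution; state before step 2: [9, 19])
step 2 (PUSH -69): [9, 19, -69]
step 3 (DROP): [9, 19]
step 4 (MUL): [171]
step 5 (PUSH 13): [171, 13]
step 6 (PUSH -34): [171, 13, -34]

[171, 13, -34]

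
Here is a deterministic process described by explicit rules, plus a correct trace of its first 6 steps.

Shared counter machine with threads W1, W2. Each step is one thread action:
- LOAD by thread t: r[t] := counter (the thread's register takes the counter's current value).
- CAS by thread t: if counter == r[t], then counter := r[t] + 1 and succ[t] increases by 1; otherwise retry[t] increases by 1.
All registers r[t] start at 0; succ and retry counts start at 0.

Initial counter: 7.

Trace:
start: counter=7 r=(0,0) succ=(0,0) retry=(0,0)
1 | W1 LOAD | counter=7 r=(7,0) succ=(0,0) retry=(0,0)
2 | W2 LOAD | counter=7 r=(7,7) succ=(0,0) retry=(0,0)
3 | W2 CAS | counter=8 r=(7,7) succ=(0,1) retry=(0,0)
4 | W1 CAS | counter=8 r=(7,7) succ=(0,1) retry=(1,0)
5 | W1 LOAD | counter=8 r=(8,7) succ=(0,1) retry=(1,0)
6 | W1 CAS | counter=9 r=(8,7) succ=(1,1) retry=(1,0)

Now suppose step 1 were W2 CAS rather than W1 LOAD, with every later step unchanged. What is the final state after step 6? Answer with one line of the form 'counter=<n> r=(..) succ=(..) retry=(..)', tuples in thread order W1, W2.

(re-executing from step 1 with the substitution; state before step 1: counter=7 r=(0,0) succ=(0,0) retry=(0,0))
1 | W2 CAS | counter=7 r=(0,0) succ=(0,0) retry=(0,1)
2 | W2 LOAD | counter=7 r=(0,7) succ=(0,0) retry=(0,1)
3 | W2 CAS | counter=8 r=(0,7) succ=(0,1) retry=(0,1)
4 | W1 CAS | counter=8 r=(0,7) succ=(0,1) retry=(1,1)
5 | W1 LOAD | counter=8 r=(8,7) succ=(0,1) retry=(1,1)
6 | W1 CAS | counter=9 r=(8,7) succ=(1,1) retry=(1,1)

counter=9 r=(8,7) succ=(1,1) retry=(1,1)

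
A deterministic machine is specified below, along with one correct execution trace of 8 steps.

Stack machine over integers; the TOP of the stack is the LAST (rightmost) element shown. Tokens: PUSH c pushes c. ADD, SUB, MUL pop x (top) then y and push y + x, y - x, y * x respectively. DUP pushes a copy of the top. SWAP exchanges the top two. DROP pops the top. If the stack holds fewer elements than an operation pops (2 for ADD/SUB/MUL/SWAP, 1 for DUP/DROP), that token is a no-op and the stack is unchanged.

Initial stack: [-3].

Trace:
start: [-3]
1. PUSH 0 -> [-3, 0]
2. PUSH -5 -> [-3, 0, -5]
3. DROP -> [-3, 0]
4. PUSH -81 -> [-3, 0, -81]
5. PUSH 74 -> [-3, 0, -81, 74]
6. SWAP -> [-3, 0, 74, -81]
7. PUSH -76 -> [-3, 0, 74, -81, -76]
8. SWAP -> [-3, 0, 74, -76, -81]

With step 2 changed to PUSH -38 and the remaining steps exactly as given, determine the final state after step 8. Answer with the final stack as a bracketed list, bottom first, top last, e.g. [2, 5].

(re-executing from step 2 with the substitution; state before step 2: [-3, 0])
2. PUSH -38 -> [-3, 0, -38]
3. DROP -> [-3, 0]
4. PUSH -81 -> [-3, 0, -81]
5. PUSH 74 -> [-3, 0, -81, 74]
6. SWAP -> [-3, 0, 74, -81]
7. PUSH -76 -> [-3, 0, 74, -81, -76]
8. SWAP -> [-3, 0, 74, -76, -81]

[-3, 0, 74, -76, -81]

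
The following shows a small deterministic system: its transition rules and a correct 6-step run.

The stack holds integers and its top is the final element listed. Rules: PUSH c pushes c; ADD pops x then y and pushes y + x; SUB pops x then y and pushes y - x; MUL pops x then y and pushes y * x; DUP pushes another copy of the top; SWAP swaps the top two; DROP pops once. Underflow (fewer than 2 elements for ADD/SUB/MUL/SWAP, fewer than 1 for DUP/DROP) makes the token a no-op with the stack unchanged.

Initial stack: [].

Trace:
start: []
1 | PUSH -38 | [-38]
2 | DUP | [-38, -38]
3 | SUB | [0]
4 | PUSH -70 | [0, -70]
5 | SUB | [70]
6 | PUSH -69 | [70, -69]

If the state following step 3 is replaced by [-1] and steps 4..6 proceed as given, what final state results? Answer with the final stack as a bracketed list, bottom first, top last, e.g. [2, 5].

[69, -69]

state after step 3 := [-1]
4 | PUSH -70 | [-1, -70]
5 | SUB | [69]
6 | PUSH -69 | [69, -69]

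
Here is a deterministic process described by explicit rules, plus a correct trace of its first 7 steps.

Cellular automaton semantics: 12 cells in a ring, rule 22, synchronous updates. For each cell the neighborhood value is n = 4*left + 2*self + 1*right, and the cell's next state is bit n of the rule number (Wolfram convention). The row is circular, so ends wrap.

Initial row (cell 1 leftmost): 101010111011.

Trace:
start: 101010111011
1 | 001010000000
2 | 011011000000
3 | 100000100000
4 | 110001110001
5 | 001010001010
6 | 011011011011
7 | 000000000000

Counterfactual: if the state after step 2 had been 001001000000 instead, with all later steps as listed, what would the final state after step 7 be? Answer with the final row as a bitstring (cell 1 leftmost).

011111101001

state after step 2 := 001001000000
3 | 011111100000
4 | 100000010000
5 | 110000111001
6 | 001001000110
7 | 011111101001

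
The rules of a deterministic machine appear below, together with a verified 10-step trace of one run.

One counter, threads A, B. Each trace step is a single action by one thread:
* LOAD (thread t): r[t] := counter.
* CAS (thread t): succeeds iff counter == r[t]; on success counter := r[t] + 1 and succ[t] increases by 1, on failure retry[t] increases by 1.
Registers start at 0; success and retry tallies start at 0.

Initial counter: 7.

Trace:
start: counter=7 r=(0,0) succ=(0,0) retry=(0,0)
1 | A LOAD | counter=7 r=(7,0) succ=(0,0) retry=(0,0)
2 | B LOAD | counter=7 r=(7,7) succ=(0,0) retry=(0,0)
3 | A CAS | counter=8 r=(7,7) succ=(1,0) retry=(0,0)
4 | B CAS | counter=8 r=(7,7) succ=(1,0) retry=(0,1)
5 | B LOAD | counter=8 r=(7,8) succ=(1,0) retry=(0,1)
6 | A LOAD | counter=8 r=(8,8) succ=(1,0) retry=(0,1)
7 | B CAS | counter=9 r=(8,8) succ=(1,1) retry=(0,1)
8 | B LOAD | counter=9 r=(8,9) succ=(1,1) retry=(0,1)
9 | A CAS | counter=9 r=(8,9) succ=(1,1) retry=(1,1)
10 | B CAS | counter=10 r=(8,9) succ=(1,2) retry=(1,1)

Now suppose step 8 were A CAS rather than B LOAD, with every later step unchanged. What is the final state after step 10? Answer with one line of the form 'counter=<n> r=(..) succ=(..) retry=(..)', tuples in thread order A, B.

(re-executing from step 8 with the substitution; state before step 8: counter=9 r=(8,8) succ=(1,1) retry=(0,1))
8 | A CAS | counter=9 r=(8,8) succ=(1,1) retry=(1,1)
9 | A CAS | counter=9 r=(8,8) succ=(1,1) retry=(2,1)
10 | B CAS | counter=9 r=(8,8) succ=(1,1) retry=(2,2)

counter=9 r=(8,8) succ=(1,1) retry=(2,2)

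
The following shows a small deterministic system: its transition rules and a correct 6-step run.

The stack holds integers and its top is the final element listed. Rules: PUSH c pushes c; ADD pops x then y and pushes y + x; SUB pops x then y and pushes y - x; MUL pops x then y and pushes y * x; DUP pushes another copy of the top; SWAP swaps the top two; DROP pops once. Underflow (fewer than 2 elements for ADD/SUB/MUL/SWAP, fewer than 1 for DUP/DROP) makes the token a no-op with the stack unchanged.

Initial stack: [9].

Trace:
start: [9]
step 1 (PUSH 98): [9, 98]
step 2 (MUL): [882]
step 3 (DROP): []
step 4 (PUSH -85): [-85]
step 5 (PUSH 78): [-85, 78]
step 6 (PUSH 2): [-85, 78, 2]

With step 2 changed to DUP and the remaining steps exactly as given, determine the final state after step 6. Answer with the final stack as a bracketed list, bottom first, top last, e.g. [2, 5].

(re-executing from step 2 with the substitution; state before step 2: [9, 98])
step 2 (DUP): [9, 98, 98]
step 3 (DROP): [9, 98]
step 4 (PUSH -85): [9, 98, -85]
step 5 (PUSH 78): [9, 98, -85, 78]
step 6 (PUSH 2): [9, 98, -85, 78, 2]

[9, 98, -85, 78, 2]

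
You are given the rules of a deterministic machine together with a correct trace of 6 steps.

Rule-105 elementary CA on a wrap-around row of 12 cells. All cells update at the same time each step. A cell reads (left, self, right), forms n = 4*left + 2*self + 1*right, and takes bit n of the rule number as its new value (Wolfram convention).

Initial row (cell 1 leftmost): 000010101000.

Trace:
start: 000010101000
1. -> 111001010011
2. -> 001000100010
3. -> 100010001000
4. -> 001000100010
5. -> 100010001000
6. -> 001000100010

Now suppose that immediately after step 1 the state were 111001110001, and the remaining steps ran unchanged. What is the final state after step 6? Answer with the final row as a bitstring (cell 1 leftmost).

001000100010

state after step 1 := 111001110001
2. -> 001001010101
3. -> 000000101010
4. -> 111110010100
5. -> 100010001000
6. -> 001000100010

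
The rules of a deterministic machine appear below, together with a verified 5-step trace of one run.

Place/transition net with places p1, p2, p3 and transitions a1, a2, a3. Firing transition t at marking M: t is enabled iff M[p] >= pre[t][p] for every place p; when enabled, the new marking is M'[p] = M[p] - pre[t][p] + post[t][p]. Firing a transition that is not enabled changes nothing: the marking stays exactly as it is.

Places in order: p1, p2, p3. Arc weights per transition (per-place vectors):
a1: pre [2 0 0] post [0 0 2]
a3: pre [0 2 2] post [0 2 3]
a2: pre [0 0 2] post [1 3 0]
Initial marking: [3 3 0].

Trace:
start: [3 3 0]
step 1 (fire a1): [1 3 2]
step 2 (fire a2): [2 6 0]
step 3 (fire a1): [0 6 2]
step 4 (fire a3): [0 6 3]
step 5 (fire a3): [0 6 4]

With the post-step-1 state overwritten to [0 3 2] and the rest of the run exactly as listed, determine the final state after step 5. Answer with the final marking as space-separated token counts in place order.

state after step 1 := [0 3 2]
step 2 (fire a2): [1 6 0]
step 3 (fire a1): [1 6 0]
step 4 (fire a3): [1 6 0]
step 5 (fire a3): [1 6 0]

1 6 0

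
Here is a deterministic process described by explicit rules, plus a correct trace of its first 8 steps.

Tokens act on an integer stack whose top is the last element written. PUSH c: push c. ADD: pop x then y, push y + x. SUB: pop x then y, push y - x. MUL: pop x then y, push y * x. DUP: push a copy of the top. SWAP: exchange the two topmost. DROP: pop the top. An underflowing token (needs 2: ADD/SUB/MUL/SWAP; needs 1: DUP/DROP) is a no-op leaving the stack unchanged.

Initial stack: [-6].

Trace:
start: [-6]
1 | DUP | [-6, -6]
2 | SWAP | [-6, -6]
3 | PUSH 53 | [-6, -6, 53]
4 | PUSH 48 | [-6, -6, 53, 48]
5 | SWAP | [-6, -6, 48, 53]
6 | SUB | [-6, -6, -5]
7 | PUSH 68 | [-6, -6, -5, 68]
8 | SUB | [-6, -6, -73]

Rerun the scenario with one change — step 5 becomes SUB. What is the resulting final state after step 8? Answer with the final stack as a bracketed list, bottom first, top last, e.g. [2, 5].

(re-executing from step 5 with the substitution; state before step 5: [-6, -6, 53, 48])
5 | SUB | [-6, -6, 5]
6 | SUB | [-6, -11]
7 | PUSH 68 | [-6, -11, 68]
8 | SUB | [-6, -79]

[-6, -79]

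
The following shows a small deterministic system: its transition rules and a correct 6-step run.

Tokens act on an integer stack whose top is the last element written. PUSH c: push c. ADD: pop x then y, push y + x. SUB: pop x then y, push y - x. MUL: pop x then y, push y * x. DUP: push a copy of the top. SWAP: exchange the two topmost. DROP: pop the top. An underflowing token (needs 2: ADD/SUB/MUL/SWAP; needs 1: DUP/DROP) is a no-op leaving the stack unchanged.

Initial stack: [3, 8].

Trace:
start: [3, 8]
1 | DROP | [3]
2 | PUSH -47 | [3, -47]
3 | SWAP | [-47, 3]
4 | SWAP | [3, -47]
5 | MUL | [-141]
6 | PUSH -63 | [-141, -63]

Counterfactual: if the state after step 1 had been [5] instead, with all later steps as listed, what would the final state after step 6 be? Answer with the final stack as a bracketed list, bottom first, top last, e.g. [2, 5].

[-235, -63]

state after step 1 := [5]
2 | PUSH -47 | [5, -47]
3 | SWAP | [-47, 5]
4 | SWAP | [5, -47]
5 | MUL | [-235]
6 | PUSH -63 | [-235, -63]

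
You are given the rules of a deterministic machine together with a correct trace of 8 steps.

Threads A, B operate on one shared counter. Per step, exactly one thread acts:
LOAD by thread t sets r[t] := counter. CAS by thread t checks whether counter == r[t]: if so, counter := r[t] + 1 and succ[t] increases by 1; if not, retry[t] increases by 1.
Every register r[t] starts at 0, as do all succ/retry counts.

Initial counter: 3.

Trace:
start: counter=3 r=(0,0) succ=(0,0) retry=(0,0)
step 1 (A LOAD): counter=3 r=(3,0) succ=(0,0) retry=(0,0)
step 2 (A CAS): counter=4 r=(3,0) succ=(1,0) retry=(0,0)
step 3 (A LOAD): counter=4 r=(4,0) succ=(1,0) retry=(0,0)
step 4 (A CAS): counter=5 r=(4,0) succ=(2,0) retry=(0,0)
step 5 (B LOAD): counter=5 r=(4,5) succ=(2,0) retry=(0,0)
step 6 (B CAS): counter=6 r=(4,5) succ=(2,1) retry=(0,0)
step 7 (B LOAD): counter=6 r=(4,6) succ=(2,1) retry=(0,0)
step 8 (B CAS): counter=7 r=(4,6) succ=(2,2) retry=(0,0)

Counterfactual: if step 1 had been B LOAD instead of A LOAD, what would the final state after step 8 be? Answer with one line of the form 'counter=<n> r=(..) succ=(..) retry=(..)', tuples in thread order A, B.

counter=6 r=(3,5) succ=(1,2) retry=(1,0)

(re-executing from step 1 with the substitution; state before step 1: counter=3 r=(0,0) succ=(0,0) retry=(0,0))
step 1 (B LOAD): counter=3 r=(0,3) succ=(0,0) retry=(0,0)
step 2 (A CAS): counter=3 r=(0,3) succ=(0,0) retry=(1,0)
step 3 (A LOAD): counter=3 r=(3,3) succ=(0,0) retry=(1,0)
step 4 (A CAS): counter=4 r=(3,3) succ=(1,0) retry=(1,0)
step 5 (B LOAD): counter=4 r=(3,4) succ=(1,0) retry=(1,0)
step 6 (B CAS): counter=5 r=(3,4) succ=(1,1) retry=(1,0)
step 7 (B LOAD): counter=5 r=(3,5) succ=(1,1) retry=(1,0)
step 8 (B CAS): counter=6 r=(3,5) succ=(1,2) retry=(1,0)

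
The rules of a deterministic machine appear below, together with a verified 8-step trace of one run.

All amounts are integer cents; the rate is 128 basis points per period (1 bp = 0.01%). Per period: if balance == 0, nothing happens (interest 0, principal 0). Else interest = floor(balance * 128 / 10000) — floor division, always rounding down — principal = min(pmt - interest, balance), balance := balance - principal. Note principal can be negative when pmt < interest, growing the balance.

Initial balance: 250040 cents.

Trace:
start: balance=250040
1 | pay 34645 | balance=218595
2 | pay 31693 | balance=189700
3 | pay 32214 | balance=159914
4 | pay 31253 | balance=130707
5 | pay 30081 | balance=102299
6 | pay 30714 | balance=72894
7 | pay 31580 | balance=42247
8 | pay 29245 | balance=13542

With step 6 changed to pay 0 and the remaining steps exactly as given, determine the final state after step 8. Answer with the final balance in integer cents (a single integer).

(re-executing from step 6 with the substitution; state before step 6: balance=102299)
6 | pay 0 | balance=103608
7 | pay 31580 | balance=73354
8 | pay 29245 | balance=45047

45047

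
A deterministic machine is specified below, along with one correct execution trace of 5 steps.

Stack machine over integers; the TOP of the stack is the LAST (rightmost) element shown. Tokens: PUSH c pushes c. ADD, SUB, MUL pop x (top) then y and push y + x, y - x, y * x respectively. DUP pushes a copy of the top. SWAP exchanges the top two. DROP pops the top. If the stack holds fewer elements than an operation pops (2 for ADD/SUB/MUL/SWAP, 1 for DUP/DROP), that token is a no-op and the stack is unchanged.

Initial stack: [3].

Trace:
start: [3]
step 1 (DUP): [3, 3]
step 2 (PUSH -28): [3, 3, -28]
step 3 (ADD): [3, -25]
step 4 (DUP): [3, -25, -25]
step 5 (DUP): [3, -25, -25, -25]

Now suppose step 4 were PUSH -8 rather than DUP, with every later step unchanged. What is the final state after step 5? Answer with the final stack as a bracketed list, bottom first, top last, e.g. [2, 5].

[3, -25, -8, -8]

(re-executing from step 4 with the substitution; state before step 4: [3, -25])
step 4 (PUSH -8): [3, -25, -8]
step 5 (DUP): [3, -25, -8, -8]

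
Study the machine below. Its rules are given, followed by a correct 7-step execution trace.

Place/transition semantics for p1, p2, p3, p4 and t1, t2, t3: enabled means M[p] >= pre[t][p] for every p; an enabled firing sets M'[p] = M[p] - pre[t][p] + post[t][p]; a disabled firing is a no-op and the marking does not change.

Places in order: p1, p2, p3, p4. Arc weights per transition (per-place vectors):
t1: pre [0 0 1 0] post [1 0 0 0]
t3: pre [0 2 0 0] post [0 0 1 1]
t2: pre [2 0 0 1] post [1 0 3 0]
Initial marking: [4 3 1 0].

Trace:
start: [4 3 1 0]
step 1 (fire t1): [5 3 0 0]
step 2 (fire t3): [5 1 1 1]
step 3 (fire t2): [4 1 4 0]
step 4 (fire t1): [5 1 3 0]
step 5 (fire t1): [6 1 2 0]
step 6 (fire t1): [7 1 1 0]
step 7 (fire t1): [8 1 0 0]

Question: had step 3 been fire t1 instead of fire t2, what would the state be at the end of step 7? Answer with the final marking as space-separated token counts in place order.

6 1 0 1

(re-executing from step 3 with the substitution; state before step 3: [5 1 1 1])
step 3 (fire t1): [6 1 0 1]
step 4 (fire t1): [6 1 0 1]
step 5 (fire t1): [6 1 0 1]
step 6 (fire t1): [6 1 0 1]
step 7 (fire t1): [6 1 0 1]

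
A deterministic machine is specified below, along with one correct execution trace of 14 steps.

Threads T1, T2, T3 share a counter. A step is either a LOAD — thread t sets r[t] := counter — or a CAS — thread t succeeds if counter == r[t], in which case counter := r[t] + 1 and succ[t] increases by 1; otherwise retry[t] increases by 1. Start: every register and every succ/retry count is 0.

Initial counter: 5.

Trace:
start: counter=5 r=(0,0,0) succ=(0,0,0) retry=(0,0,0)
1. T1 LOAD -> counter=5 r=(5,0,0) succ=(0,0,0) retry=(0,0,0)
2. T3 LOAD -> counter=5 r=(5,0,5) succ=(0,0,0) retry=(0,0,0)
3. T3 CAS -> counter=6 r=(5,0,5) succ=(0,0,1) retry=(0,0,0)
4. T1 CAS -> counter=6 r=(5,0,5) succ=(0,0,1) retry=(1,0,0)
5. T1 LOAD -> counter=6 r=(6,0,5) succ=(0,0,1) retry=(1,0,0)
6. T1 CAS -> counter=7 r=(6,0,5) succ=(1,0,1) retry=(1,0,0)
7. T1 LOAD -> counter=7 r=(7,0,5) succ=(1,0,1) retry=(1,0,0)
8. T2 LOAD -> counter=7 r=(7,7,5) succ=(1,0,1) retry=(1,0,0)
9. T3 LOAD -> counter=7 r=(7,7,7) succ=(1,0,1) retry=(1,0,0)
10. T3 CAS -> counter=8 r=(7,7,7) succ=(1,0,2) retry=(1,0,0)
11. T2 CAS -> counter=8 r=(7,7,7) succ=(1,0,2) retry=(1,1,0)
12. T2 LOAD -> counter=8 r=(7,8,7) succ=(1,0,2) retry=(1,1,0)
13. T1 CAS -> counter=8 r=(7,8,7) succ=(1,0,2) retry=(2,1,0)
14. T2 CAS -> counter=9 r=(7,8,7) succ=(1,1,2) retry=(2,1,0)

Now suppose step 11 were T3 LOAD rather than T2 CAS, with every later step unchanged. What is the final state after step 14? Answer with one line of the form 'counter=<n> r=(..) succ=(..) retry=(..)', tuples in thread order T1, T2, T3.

counter=9 r=(7,8,8) succ=(1,1,2) retry=(2,0,0)

(re-executing from step 11 with the substitution; state before step 11: counter=8 r=(7,7,7) succ=(1,0,2) retry=(1,0,0))
11. T3 LOAD -> counter=8 r=(7,7,8) succ=(1,0,2) retry=(1,0,0)
12. T2 LOAD -> counter=8 r=(7,8,8) succ=(1,0,2) retry=(1,0,0)
13. T1 CAS -> counter=8 r=(7,8,8) succ=(1,0,2) retry=(2,0,0)
14. T2 CAS -> counter=9 r=(7,8,8) succ=(1,1,2) retry=(2,0,0)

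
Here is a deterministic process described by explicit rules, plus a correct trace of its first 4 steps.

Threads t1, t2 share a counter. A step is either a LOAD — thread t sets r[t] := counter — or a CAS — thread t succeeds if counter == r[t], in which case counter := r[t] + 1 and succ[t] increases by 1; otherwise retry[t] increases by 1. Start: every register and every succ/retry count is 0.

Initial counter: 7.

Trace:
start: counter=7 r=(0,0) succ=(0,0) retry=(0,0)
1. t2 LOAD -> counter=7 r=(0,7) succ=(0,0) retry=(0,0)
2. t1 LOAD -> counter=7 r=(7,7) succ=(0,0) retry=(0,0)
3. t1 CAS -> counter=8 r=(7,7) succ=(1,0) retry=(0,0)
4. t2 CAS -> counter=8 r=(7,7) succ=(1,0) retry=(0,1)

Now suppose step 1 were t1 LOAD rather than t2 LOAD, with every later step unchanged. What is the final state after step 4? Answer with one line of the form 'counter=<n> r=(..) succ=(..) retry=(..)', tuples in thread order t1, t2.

counter=8 r=(7,0) succ=(1,0) retry=(0,1)

(re-executing from step 1 with the substitution; state before step 1: counter=7 r=(0,0) succ=(0,0) retry=(0,0))
1. t1 LOAD -> counter=7 r=(7,0) succ=(0,0) retry=(0,0)
2. t1 LOAD -> counter=7 r=(7,0) succ=(0,0) retry=(0,0)
3. t1 CAS -> counter=8 r=(7,0) succ=(1,0) retry=(0,0)
4. t2 CAS -> counter=8 r=(7,0) succ=(1,0) retry=(0,1)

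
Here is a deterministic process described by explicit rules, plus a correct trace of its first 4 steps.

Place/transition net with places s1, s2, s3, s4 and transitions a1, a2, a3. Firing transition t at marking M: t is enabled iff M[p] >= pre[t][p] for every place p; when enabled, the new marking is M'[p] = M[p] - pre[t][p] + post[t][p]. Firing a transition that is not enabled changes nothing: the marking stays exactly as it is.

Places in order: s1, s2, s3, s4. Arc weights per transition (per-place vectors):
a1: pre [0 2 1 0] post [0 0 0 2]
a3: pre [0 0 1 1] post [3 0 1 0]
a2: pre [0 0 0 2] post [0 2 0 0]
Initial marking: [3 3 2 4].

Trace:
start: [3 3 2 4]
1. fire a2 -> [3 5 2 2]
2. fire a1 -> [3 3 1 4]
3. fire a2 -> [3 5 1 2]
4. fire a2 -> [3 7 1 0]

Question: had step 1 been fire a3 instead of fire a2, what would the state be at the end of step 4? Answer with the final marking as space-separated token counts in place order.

(re-executing from step 1 with the substitution; state before step 1: [3 3 2 4])
1. fire a3 -> [6 3 2 3]
2. fire a1 -> [6 1 1 5]
3. fire a2 -> [6 3 1 3]
4. fire a2 -> [6 5 1 1]

6 5 1 1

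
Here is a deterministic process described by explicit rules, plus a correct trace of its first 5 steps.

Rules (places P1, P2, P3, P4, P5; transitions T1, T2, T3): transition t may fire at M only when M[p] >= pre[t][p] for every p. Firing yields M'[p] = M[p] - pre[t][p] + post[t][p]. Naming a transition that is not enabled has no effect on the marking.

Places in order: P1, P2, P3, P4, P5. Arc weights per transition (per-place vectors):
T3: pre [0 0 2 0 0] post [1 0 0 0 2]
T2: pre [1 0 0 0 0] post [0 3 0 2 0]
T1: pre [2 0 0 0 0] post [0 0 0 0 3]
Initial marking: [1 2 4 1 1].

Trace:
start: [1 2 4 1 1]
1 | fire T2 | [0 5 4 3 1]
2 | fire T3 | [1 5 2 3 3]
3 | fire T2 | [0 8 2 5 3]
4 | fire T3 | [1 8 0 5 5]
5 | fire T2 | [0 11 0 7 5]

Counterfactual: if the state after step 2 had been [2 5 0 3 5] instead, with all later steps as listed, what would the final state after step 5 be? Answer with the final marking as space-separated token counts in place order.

state after step 2 := [2 5 0 3 5]
3 | fire T2 | [1 8 0 5 5]
4 | fire T3 | [1 8 0 5 5]
5 | fire T2 | [0 11 0 7 5]

0 11 0 7 5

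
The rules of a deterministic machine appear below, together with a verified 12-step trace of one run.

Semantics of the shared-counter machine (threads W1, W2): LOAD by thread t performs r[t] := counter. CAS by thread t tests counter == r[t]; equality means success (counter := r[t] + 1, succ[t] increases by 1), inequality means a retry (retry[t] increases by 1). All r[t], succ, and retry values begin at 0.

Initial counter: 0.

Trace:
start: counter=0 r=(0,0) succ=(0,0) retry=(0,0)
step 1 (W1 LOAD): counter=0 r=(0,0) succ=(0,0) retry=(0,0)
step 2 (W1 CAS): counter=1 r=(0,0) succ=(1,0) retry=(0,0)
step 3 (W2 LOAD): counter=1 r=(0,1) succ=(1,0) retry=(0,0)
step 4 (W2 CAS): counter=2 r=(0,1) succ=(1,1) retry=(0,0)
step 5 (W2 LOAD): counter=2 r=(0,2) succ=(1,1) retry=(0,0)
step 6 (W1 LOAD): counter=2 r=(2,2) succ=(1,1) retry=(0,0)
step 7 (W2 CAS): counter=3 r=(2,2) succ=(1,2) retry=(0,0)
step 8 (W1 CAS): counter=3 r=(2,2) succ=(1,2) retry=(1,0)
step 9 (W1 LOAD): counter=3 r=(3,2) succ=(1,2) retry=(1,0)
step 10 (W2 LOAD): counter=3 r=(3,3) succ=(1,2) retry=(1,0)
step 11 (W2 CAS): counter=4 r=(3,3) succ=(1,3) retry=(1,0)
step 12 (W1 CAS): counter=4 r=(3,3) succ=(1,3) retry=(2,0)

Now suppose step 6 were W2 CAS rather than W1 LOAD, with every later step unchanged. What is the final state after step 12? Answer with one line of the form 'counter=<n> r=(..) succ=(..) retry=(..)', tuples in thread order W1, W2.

counter=4 r=(3,3) succ=(1,3) retry=(2,1)

(re-executing from step 6 with the substitution; state before step 6: counter=2 r=(0,2) succ=(1,1) retry=(0,0))
step 6 (W2 CAS): counter=3 r=(0,2) succ=(1,2) retry=(0,0)
step 7 (W2 CAS): counter=3 r=(0,2) succ=(1,2) retry=(0,1)
step 8 (W1 CAS): counter=3 r=(0,2) succ=(1,2) retry=(1,1)
step 9 (W1 LOAD): counter=3 r=(3,2) succ=(1,2) retry=(1,1)
step 10 (W2 LOAD): counter=3 r=(3,3) succ=(1,2) retry=(1,1)
step 11 (W2 CAS): counter=4 r=(3,3) succ=(1,3) retry=(1,1)
step 12 (W1 CAS): counter=4 r=(3,3) succ=(1,3) retry=(2,1)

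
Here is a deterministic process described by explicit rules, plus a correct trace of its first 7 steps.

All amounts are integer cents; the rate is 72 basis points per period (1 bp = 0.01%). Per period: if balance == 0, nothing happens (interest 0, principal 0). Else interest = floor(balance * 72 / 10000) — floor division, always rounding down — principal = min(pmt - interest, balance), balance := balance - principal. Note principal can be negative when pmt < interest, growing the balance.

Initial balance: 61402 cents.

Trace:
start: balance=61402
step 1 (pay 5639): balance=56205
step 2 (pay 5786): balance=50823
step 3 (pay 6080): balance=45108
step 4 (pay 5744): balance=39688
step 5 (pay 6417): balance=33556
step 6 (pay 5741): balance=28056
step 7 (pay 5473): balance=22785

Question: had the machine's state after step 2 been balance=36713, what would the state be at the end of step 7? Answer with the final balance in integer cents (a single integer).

state after step 2 := balance=36713
step 3 (pay 6080): balance=30897
step 4 (pay 5744): balance=25375
step 5 (pay 6417): balance=19140
step 6 (pay 5741): balance=13536
step 7 (pay 5473): balance=8160

8160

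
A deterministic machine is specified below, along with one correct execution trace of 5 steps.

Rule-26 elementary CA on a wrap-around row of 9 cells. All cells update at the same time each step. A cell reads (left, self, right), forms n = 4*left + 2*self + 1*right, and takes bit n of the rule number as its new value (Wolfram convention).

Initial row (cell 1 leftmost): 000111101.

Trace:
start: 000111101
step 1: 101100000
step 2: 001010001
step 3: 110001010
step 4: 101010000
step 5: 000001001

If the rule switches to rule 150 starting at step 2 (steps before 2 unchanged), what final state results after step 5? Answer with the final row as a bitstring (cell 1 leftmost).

101111101

(re-executing steps 2..5 under rule 150; state before step 2: 101100000)
step 2: 100010001
step 3: 010111010
step 4: 110010011
step 5: 101111101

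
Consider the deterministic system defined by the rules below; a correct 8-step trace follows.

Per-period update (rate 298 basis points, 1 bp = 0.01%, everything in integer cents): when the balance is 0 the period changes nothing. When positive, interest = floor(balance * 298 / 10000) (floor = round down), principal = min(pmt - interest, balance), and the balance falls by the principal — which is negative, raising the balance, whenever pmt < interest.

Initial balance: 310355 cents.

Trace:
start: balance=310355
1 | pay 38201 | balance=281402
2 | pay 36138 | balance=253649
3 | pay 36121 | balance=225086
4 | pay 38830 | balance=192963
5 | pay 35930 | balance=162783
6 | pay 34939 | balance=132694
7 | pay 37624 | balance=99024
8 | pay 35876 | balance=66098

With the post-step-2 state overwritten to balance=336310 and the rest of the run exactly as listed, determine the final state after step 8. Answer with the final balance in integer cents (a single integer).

state after step 2 := balance=336310
3 | pay 36121 | balance=310211
4 | pay 38830 | balance=280625
5 | pay 35930 | balance=253057
6 | pay 34939 | balance=225659
7 | pay 37624 | balance=194759
8 | pay 35876 | balance=164686

164686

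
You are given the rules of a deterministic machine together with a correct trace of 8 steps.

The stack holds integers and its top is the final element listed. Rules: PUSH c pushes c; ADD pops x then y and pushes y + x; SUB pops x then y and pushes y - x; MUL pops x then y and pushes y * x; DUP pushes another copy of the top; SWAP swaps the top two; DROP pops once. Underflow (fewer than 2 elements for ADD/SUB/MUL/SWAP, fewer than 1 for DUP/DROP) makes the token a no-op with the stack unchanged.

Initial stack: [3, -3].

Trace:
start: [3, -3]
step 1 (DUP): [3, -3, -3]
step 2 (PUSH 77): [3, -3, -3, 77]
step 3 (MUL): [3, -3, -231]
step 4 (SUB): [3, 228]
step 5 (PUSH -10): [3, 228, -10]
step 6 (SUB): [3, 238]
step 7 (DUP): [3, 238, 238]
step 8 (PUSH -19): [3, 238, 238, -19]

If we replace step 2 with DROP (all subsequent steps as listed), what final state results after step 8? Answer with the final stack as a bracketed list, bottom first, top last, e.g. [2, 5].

[1, 1, -19]

(re-executing from step 2 with the substitution; state before step 2: [3, -3, -3])
step 2 (DROP): [3, -3]
step 3 (MUL): [-9]
step 4 (SUB): [-9]
step 5 (PUSH -10): [-9, -10]
step 6 (SUB): [1]
step 7 (DUP): [1, 1]
step 8 (PUSH -19): [1, 1, -19]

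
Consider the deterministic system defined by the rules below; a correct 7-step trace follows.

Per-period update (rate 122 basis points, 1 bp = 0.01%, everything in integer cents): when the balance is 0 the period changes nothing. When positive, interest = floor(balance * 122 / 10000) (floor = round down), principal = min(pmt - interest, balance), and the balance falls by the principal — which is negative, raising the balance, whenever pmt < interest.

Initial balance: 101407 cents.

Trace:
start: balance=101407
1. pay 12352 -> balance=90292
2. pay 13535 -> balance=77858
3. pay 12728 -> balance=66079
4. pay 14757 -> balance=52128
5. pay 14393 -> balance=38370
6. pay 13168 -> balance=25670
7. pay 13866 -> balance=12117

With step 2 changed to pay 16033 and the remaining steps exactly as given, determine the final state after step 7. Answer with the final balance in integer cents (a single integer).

(re-executing from step 2 with the substitution; state before step 2: balance=90292)
2. pay 16033 -> balance=75360
3. pay 12728 -> balance=63551
4. pay 14757 -> balance=49569
5. pay 14393 -> balance=35780
6. pay 13168 -> balance=23048
7. pay 13866 -> balance=9463

9463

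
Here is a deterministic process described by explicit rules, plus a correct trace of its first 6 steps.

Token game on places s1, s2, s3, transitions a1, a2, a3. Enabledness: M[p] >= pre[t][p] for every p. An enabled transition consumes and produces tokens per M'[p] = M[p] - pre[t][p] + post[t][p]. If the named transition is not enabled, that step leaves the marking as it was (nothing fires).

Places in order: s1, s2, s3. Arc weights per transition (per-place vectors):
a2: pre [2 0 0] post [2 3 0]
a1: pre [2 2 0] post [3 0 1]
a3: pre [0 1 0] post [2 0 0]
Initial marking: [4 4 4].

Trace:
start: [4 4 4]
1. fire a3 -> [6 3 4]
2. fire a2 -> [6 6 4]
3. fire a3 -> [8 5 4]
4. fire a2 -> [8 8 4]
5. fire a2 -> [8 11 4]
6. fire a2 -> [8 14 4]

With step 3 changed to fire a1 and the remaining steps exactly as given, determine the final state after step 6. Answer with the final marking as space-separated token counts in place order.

7 13 5

(re-executing from step 3 with the substitution; state before step 3: [6 6 4])
3. fire a1 -> [7 4 5]
4. fire a2 -> [7 7 5]
5. fire a2 -> [7 10 5]
6. fire a2 -> [7 13 5]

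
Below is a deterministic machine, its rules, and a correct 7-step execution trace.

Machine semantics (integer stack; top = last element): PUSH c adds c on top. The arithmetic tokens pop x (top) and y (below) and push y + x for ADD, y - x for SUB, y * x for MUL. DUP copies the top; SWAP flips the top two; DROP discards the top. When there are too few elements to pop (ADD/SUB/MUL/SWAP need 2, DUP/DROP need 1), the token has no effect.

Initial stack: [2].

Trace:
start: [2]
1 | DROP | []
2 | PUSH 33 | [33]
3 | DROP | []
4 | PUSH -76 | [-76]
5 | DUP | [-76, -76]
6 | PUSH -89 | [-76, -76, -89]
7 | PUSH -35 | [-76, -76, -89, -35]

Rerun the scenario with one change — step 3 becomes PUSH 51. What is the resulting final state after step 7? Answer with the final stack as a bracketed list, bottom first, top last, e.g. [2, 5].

[33, 51, -76, -76, -89, -35]

(re-executing from step 3 with the substitution; state before step 3: [33])
3 | PUSH 51 | [33, 51]
4 | PUSH -76 | [33, 51, -76]
5 | DUP | [33, 51, -76, -76]
6 | PUSH -89 | [33, 51, -76, -76, -89]
7 | PUSH -35 | [33, 51, -76, -76, -89, -35]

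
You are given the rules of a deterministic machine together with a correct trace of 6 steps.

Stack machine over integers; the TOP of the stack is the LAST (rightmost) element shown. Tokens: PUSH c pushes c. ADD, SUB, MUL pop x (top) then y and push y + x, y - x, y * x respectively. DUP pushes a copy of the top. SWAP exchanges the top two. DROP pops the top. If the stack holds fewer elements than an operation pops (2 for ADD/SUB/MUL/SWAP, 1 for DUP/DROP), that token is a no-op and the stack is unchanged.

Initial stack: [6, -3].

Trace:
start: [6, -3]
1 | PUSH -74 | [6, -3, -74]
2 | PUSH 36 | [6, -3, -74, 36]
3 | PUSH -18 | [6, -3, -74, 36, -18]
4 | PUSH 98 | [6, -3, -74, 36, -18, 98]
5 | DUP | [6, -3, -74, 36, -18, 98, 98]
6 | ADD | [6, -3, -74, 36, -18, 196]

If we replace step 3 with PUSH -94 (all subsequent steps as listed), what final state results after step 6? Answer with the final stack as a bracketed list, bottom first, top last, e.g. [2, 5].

(re-executing from step 3 with the substitution; state before step 3: [6, -3, -74, 36])
3 | PUSH -94 | [6, -3, -74, 36, -94]
4 | PUSH 98 | [6, -3, -74, 36, -94, 98]
5 | DUP | [6, -3, -74, 36, -94, 98, 98]
6 | ADD | [6, -3, -74, 36, -94, 196]

[6, -3, -74, 36, -94, 196]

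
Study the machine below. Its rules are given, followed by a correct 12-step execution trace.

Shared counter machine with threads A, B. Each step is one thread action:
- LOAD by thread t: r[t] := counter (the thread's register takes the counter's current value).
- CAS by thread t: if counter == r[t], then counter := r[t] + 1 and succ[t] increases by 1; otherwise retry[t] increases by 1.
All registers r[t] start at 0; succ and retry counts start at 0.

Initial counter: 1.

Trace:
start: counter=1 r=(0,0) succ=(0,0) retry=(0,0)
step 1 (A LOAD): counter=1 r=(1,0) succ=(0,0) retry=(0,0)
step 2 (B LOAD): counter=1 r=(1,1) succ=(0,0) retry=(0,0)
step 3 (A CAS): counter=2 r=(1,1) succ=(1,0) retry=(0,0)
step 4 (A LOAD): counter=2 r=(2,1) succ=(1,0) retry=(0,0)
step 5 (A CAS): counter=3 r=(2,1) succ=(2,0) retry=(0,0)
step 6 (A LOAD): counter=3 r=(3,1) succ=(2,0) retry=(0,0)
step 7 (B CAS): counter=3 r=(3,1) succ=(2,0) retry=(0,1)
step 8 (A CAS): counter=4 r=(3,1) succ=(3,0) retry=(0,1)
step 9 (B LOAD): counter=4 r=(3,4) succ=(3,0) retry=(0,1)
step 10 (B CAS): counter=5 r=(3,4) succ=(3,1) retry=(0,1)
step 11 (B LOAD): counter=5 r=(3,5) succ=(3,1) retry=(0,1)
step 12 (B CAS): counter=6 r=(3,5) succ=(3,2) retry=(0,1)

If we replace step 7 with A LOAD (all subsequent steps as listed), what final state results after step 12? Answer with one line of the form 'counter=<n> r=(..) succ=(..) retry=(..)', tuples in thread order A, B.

counter=6 r=(3,5) succ=(3,2) retry=(0,0)

(re-executing from step 7 with the substitution; state before step 7: counter=3 r=(3,1) succ=(2,0) retry=(0,0))
step 7 (A LOAD): counter=3 r=(3,1) succ=(2,0) retry=(0,0)
step 8 (A CAS): counter=4 r=(3,1) succ=(3,0) retry=(0,0)
step 9 (B LOAD): counter=4 r=(3,4) succ=(3,0) retry=(0,0)
step 10 (B CAS): counter=5 r=(3,4) succ=(3,1) retry=(0,0)
step 11 (B LOAD): counter=5 r=(3,5) succ=(3,1) retry=(0,0)
step 12 (B CAS): counter=6 r=(3,5) succ=(3,2) retry=(0,0)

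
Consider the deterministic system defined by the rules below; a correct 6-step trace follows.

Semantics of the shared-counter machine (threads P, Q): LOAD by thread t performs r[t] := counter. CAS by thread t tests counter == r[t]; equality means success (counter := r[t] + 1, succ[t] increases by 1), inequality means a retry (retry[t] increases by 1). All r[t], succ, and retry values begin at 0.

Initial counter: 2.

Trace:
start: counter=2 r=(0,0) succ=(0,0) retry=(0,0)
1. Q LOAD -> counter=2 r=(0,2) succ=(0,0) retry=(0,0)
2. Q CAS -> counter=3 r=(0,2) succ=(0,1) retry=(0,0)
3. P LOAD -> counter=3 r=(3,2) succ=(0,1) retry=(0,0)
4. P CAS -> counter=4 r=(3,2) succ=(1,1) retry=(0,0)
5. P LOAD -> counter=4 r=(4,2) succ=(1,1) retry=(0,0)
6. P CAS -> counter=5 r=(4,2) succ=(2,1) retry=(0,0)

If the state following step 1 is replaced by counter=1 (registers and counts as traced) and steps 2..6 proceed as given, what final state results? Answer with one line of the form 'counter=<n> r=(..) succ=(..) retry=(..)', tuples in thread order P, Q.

counter=3 r=(2,2) succ=(2,0) retry=(0,1)

state after step 1 := counter=1 r=(0,2) succ=(0,0) retry=(0,0)
2. Q CAS -> counter=1 r=(0,2) succ=(0,0) retry=(0,1)
3. P LOAD -> counter=1 r=(1,2) succ=(0,0) retry=(0,1)
4. P CAS -> counter=2 r=(1,2) succ=(1,0) retry=(0,1)
5. P LOAD -> counter=2 r=(2,2) succ=(1,0) retry=(0,1)
6. P CAS -> counter=3 r=(2,2) succ=(2,0) retry=(0,1)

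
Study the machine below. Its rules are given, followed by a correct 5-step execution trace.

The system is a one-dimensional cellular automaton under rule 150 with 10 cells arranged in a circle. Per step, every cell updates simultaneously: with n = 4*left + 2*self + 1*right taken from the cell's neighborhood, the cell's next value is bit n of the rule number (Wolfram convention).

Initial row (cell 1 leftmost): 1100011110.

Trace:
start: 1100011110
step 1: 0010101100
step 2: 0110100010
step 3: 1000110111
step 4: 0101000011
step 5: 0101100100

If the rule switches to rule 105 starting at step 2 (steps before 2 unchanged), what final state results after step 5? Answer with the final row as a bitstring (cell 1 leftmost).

0101100100

(re-executing steps 2..5 under rule 105; state before step 2: 0010101100)
step 2: 1001011101
step 3: 1000110111
step 4: 1010111100
step 5: 0101100100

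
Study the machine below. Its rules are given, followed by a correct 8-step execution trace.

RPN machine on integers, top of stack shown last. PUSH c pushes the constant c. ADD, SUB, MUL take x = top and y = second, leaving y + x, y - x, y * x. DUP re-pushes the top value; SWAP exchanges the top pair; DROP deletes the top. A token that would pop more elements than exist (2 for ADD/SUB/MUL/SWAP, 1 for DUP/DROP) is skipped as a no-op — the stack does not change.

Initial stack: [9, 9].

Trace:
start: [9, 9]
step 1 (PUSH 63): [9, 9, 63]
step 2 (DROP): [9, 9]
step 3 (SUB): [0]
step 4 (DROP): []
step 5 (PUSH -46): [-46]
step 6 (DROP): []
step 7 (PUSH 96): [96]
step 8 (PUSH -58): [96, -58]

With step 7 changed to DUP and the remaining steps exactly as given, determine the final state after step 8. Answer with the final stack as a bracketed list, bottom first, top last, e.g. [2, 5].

(re-executing from step 7 with the substitution; state before step 7: [])
step 7 (DUP): []
step 8 (PUSH -58): [-58]

[-58]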